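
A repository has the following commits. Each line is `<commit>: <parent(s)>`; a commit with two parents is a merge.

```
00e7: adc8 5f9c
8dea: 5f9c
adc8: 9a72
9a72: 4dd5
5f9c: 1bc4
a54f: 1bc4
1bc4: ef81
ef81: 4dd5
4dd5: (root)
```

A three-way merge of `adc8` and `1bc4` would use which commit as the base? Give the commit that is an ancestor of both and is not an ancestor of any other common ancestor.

4dd5

Ancestors of adc8: {4dd5, 9a72, adc8}.
Ancestors of 1bc4: {1bc4, 4dd5, ef81}.
Common ancestors: {4dd5}.
The only common ancestor is 4dd5, so it is the merge base.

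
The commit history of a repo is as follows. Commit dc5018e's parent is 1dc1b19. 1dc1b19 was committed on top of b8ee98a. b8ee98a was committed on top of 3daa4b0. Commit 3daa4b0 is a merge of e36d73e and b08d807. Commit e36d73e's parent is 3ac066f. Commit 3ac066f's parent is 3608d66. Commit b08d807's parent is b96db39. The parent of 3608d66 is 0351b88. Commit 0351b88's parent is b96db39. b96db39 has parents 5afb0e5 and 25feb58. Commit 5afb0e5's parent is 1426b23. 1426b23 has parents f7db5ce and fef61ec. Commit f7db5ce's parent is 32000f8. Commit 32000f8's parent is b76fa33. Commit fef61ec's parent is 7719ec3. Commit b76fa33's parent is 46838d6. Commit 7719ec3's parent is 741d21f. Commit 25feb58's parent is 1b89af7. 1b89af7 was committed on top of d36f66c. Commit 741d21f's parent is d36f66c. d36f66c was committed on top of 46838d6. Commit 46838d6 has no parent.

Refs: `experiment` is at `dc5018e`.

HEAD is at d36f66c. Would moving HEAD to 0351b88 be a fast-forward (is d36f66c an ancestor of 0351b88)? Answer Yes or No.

A fast-forward from d36f66c to 0351b88 is possible iff d36f66c is an ancestor of 0351b88.
Ancestors of 0351b88: {0351b88, 1426b23, 1b89af7, 25feb58, 32000f8, 46838d6, 5afb0e5, 741d21f, 7719ec3, b76fa33, b96db39, d36f66c, f7db5ce, fef61ec}.
d36f66c is among them, so fast-forward is possible.

Yes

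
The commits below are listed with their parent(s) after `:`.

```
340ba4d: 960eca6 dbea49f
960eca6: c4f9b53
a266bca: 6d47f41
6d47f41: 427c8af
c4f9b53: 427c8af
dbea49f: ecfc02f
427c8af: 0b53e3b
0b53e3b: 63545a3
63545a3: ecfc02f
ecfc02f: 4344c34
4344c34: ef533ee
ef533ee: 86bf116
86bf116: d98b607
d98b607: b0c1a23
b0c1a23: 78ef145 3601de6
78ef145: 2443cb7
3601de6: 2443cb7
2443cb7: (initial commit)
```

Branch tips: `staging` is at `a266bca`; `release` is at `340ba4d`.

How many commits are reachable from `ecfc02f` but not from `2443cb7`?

8

Reachable from ecfc02f: {2443cb7, 3601de6, 4344c34, 78ef145, 86bf116, b0c1a23, d98b607, ecfc02f, ef533ee}.
Reachable from 2443cb7: {2443cb7}.
In ecfc02f's history but not 2443cb7's: {3601de6, 4344c34, 78ef145, 86bf116, b0c1a23, d98b607, ecfc02f, ef533ee} — 8 commits.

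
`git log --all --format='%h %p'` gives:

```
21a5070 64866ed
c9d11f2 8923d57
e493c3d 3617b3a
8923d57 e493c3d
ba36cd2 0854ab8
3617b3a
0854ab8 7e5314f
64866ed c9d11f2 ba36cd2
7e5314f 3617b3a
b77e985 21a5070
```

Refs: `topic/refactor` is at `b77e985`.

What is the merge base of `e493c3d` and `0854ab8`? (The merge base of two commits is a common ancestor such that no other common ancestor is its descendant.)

3617b3a

Ancestors of e493c3d: {3617b3a, e493c3d}.
Ancestors of 0854ab8: {0854ab8, 3617b3a, 7e5314f}.
Common ancestors: {3617b3a}.
The only common ancestor is 3617b3a, so it is the merge base.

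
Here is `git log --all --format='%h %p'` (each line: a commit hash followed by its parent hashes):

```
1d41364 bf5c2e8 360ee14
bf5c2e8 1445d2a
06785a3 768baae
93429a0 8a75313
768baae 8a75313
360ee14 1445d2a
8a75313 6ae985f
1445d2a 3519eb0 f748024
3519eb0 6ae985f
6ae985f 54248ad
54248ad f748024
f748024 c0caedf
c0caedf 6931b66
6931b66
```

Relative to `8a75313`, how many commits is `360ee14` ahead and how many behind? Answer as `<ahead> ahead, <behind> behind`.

3 ahead, 1 behind

Reachable from 360ee14: {1445d2a, 3519eb0, 360ee14, 54248ad, 6931b66, 6ae985f, c0caedf, f748024}.
Reachable from 8a75313: {54248ad, 6931b66, 6ae985f, 8a75313, c0caedf, f748024}.
Only in 360ee14's history (ahead): {1445d2a, 3519eb0, 360ee14} — 3.
Only in 8a75313's history (behind): {8a75313} — 1.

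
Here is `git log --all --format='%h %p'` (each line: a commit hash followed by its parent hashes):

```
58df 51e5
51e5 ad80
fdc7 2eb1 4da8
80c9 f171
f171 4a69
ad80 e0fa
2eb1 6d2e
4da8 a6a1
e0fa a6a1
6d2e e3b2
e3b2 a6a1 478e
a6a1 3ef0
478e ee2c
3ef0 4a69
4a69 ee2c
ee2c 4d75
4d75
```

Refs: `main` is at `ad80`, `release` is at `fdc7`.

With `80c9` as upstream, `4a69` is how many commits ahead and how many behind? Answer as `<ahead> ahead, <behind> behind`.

Reachable from 4a69: {4a69, 4d75, ee2c}.
Reachable from 80c9: {4a69, 4d75, 80c9, ee2c, f171}.
Only in 4a69's history (ahead): {} — 0.
Only in 80c9's history (behind): {80c9, f171} — 2.

0 ahead, 2 behind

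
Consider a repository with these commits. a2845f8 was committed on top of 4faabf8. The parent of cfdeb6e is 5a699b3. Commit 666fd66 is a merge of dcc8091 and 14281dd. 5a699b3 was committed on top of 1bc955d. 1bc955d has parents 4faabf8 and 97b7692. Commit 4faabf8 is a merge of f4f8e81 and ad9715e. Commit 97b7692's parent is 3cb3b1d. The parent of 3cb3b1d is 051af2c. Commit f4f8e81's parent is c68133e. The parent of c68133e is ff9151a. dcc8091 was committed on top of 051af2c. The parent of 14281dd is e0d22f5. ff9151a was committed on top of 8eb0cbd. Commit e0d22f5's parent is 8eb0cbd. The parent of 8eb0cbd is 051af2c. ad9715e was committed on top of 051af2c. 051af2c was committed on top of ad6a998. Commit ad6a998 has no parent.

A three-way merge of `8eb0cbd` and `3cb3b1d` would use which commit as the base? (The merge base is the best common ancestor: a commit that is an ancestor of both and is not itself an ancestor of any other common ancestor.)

051af2c

Ancestors of 8eb0cbd: {051af2c, 8eb0cbd, ad6a998}.
Ancestors of 3cb3b1d: {051af2c, 3cb3b1d, ad6a998}.
Common ancestors: {051af2c, ad6a998}.
Among these, 051af2c is not an ancestor of any other common ancestor — it is the merge base.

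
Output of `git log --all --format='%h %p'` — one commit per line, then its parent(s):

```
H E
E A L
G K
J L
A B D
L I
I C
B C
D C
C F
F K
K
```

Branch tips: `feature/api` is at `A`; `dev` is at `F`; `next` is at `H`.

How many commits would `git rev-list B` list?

Walking parent pointers from B: reachable set = {B, C, F, K}.
That is 4 commits.

4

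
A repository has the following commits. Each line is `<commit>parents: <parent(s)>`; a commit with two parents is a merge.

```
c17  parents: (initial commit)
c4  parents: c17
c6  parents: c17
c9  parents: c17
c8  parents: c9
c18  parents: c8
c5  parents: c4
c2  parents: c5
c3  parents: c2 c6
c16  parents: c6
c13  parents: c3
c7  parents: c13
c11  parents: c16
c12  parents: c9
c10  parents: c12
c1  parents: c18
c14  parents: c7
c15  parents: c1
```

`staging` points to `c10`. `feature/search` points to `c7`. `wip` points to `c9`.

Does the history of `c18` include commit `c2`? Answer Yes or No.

No

Ancestors of c18: {c17, c18, c8, c9}.
c2 is not in that set, so it is not an ancestor of c18.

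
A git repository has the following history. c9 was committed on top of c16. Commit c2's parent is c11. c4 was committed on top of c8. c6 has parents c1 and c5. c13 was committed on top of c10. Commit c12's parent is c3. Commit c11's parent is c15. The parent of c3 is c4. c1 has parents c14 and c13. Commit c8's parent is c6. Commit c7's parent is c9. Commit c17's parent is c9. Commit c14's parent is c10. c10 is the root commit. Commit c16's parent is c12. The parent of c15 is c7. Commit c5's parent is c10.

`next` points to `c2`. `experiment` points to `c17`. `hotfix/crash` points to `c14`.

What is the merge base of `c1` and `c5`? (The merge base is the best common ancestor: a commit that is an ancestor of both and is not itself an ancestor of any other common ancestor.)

Ancestors of c1: {c1, c10, c13, c14}.
Ancestors of c5: {c10, c5}.
Common ancestors: {c10}.
The only common ancestor is c10, so it is the merge base.

c10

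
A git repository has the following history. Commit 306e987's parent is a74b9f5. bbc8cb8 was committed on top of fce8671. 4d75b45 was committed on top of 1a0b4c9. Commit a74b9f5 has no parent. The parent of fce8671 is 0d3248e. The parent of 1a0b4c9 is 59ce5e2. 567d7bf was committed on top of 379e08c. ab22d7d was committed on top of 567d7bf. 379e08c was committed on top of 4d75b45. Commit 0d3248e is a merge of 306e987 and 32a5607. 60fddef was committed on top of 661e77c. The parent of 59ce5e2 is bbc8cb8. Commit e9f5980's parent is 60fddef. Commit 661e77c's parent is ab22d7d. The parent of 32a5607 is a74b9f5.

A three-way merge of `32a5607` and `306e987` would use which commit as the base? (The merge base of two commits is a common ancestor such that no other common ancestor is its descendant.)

Ancestors of 32a5607: {32a5607, a74b9f5}.
Ancestors of 306e987: {306e987, a74b9f5}.
Common ancestors: {a74b9f5}.
The only common ancestor is a74b9f5, so it is the merge base.

a74b9f5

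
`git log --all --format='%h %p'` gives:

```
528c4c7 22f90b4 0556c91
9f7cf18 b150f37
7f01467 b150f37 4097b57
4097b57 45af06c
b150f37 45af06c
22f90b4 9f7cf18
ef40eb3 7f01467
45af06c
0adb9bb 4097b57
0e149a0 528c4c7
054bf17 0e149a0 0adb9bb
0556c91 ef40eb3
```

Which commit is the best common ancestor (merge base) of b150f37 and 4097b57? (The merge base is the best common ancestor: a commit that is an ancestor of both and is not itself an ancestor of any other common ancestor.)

45af06c

Ancestors of b150f37: {45af06c, b150f37}.
Ancestors of 4097b57: {4097b57, 45af06c}.
Common ancestors: {45af06c}.
The only common ancestor is 45af06c, so it is the merge base.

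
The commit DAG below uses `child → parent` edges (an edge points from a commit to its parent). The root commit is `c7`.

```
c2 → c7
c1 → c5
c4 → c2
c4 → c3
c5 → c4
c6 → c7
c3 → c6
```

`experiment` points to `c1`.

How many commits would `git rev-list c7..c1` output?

6

Reachable from c1: {c1, c2, c3, c4, c5, c6, c7}.
Reachable from c7: {c7}.
In c1's history but not c7's: {c1, c2, c3, c4, c5, c6} — 6 commits.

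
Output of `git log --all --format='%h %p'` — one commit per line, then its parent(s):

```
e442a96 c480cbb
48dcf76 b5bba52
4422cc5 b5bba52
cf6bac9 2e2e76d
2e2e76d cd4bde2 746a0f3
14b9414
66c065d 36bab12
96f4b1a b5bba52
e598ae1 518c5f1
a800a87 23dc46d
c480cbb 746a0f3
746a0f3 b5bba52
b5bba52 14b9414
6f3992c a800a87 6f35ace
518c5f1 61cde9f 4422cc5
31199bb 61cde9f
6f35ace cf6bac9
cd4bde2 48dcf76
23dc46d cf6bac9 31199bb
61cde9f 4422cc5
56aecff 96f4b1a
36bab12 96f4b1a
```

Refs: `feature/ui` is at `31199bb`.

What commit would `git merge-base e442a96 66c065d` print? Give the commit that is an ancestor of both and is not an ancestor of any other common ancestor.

Ancestors of e442a96: {14b9414, 746a0f3, b5bba52, c480cbb, e442a96}.
Ancestors of 66c065d: {14b9414, 36bab12, 66c065d, 96f4b1a, b5bba52}.
Common ancestors: {14b9414, b5bba52}.
Among these, b5bba52 is not an ancestor of any other common ancestor — it is the merge base.

b5bba52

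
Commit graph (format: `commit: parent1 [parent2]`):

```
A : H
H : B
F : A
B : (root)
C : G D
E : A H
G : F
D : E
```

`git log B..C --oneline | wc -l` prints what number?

7

Reachable from C: {A, B, C, D, E, F, G, H}.
Reachable from B: {B}.
In C's history but not B's: {A, C, D, E, F, G, H} — 7 commits.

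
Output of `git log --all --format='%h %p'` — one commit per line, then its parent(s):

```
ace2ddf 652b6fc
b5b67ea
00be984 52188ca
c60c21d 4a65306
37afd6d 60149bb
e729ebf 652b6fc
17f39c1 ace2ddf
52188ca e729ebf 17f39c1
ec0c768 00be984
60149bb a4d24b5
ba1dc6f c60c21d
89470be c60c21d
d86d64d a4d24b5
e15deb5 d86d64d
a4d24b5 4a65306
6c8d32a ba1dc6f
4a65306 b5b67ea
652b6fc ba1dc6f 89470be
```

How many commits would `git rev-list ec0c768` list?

Walking parent pointers from ec0c768: reachable set = {00be984, 17f39c1, 4a65306, 52188ca, 652b6fc, 89470be, ace2ddf, b5b67ea, ba1dc6f, c60c21d, e729ebf, ec0c768}.
That is 12 commits.

12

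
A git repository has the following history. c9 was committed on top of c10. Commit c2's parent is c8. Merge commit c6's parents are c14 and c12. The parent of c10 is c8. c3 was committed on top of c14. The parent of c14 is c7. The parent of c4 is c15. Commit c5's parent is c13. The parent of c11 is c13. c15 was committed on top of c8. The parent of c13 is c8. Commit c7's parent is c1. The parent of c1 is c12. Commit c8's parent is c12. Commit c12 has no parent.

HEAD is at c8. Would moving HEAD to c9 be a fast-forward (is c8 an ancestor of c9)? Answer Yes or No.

A fast-forward from c8 to c9 is possible iff c8 is an ancestor of c9.
Ancestors of c9: {c10, c12, c8, c9}.
c8 is among them, so fast-forward is possible.

Yes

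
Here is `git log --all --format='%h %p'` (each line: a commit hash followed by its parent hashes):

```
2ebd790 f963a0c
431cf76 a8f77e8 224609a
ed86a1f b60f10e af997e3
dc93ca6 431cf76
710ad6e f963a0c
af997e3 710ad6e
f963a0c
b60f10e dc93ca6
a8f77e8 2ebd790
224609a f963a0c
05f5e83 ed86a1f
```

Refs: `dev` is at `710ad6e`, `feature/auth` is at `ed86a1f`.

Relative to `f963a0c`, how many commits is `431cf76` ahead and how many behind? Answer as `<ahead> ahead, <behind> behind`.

4 ahead, 0 behind

Reachable from 431cf76: {224609a, 2ebd790, 431cf76, a8f77e8, f963a0c}.
Reachable from f963a0c: {f963a0c}.
Only in 431cf76's history (ahead): {224609a, 2ebd790, 431cf76, a8f77e8} — 4.
Only in f963a0c's history (behind): {} — 0.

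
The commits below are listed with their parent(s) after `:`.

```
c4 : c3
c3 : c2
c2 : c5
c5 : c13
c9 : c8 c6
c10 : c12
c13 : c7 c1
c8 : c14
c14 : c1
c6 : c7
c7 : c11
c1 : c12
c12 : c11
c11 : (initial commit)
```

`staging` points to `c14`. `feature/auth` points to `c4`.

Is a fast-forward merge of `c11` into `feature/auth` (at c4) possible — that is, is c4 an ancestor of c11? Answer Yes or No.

A fast-forward from c4 to c11 is possible iff c4 is an ancestor of c11.
Ancestors of c11: {c11}.
c4 is not among them, so fast-forward is not possible.

No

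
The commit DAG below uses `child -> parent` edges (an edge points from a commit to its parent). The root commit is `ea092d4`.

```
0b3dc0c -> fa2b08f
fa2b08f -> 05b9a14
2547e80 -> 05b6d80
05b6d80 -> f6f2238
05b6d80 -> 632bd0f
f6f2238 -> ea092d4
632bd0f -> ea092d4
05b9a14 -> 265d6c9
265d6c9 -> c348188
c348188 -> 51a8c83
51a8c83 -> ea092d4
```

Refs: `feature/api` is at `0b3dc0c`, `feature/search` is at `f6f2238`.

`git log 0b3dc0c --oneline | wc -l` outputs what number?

Walking parent pointers from 0b3dc0c: reachable set = {05b9a14, 0b3dc0c, 265d6c9, 51a8c83, c348188, ea092d4, fa2b08f}.
That is 7 commits.

7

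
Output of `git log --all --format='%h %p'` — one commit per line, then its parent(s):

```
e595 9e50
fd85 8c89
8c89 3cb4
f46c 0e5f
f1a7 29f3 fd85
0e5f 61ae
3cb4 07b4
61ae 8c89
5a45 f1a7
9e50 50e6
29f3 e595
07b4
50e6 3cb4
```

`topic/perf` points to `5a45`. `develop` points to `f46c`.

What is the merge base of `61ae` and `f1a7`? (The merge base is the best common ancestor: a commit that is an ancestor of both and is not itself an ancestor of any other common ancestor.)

8c89

Ancestors of 61ae: {07b4, 3cb4, 61ae, 8c89}.
Ancestors of f1a7: {07b4, 29f3, 3cb4, 50e6, 8c89, 9e50, e595, f1a7, fd85}.
Common ancestors: {07b4, 3cb4, 8c89}.
Among these, 8c89 is not an ancestor of any other common ancestor — it is the merge base.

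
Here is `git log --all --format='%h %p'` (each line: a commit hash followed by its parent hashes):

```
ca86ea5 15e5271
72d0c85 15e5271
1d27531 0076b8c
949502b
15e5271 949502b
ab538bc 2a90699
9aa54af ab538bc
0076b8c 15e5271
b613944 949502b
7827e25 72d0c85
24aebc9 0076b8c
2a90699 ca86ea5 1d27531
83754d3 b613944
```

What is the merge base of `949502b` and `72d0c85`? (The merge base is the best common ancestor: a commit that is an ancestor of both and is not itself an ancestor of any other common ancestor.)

Ancestors of 949502b: {949502b}.
Ancestors of 72d0c85: {15e5271, 72d0c85, 949502b}.
Common ancestors: {949502b}.
The only common ancestor is 949502b, so it is the merge base.

949502b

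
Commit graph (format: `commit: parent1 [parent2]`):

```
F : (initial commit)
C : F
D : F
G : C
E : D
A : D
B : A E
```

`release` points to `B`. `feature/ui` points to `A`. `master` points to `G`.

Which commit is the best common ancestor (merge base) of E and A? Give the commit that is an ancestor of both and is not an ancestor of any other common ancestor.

Ancestors of E: {D, E, F}.
Ancestors of A: {A, D, F}.
Common ancestors: {D, F}.
Among these, D is not an ancestor of any other common ancestor — it is the merge base.

D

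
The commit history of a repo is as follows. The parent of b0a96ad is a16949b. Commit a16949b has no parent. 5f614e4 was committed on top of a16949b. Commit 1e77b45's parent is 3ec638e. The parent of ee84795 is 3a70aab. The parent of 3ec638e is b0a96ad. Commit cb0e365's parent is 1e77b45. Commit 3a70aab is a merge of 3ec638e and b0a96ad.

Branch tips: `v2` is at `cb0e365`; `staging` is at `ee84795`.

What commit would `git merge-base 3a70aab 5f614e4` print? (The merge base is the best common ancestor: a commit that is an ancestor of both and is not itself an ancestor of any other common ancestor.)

Ancestors of 3a70aab: {3a70aab, 3ec638e, a16949b, b0a96ad}.
Ancestors of 5f614e4: {5f614e4, a16949b}.
Common ancestors: {a16949b}.
The only common ancestor is a16949b, so it is the merge base.

a16949b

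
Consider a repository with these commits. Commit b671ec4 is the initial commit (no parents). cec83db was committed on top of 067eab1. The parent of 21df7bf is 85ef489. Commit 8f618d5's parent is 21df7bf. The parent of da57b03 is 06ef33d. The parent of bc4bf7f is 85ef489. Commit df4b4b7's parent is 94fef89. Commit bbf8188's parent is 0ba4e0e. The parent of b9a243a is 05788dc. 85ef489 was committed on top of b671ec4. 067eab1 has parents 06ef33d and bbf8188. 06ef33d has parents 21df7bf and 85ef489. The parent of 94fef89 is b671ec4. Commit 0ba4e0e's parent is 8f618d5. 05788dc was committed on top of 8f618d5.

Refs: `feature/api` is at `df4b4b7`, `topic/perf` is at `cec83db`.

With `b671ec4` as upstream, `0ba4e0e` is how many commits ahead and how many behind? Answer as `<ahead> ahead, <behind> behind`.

4 ahead, 0 behind

Reachable from 0ba4e0e: {0ba4e0e, 21df7bf, 85ef489, 8f618d5, b671ec4}.
Reachable from b671ec4: {b671ec4}.
Only in 0ba4e0e's history (ahead): {0ba4e0e, 21df7bf, 85ef489, 8f618d5} — 4.
Only in b671ec4's history (behind): {} — 0.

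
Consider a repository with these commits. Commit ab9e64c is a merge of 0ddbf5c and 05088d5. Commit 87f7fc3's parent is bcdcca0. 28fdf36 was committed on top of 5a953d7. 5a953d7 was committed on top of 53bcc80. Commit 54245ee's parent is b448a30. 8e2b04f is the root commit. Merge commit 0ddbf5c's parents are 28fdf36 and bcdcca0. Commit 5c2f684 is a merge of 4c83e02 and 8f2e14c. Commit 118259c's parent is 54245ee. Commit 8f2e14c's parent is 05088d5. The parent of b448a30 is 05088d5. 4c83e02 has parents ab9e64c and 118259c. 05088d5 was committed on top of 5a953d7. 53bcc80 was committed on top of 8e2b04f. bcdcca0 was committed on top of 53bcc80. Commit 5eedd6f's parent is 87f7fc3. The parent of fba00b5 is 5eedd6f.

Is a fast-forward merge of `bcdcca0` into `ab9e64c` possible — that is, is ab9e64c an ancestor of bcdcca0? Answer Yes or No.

A fast-forward from ab9e64c to bcdcca0 is possible iff ab9e64c is an ancestor of bcdcca0.
Ancestors of bcdcca0: {53bcc80, 8e2b04f, bcdcca0}.
ab9e64c is not among them, so fast-forward is not possible.

No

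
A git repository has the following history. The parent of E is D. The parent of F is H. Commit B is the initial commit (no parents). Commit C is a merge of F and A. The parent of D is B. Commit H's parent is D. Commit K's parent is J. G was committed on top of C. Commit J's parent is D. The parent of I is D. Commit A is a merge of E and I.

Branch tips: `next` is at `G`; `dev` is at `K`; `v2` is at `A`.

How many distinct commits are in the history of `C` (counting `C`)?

Walking parent pointers from C: reachable set = {A, B, C, D, E, F, H, I}.
That is 8 commits.

8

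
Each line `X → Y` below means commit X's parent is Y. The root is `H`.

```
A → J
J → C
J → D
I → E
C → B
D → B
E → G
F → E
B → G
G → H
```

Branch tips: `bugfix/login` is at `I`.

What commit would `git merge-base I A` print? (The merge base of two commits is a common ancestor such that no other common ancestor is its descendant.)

G

Ancestors of I: {E, G, H, I}.
Ancestors of A: {A, B, C, D, G, H, J}.
Common ancestors: {G, H}.
Among these, G is not an ancestor of any other common ancestor — it is the merge base.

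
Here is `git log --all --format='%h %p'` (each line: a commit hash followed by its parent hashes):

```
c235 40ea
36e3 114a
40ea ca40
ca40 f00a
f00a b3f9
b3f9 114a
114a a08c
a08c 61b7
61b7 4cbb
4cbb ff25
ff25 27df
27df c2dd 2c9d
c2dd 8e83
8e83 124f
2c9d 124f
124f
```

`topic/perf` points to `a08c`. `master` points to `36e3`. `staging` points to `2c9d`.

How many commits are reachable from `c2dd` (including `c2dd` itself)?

3

Walking parent pointers from c2dd: reachable set = {124f, 8e83, c2dd}.
That is 3 commits.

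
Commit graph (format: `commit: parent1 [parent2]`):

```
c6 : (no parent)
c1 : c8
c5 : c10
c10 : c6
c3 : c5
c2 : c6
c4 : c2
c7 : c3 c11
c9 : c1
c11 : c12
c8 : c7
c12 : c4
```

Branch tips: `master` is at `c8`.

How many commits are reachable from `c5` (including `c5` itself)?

Walking parent pointers from c5: reachable set = {c10, c5, c6}.
That is 3 commits.

3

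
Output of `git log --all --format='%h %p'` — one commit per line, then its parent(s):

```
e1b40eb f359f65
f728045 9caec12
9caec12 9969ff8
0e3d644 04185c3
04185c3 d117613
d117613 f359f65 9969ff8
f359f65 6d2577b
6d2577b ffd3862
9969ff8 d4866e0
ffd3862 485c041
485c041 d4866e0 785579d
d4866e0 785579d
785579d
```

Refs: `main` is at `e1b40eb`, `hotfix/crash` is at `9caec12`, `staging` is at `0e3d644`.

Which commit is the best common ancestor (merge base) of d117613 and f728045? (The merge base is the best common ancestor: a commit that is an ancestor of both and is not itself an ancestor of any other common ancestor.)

Ancestors of d117613: {485c041, 6d2577b, 785579d, 9969ff8, d117613, d4866e0, f359f65, ffd3862}.
Ancestors of f728045: {785579d, 9969ff8, 9caec12, d4866e0, f728045}.
Common ancestors: {785579d, 9969ff8, d4866e0}.
Among these, 9969ff8 is not an ancestor of any other common ancestor — it is the merge base.

9969ff8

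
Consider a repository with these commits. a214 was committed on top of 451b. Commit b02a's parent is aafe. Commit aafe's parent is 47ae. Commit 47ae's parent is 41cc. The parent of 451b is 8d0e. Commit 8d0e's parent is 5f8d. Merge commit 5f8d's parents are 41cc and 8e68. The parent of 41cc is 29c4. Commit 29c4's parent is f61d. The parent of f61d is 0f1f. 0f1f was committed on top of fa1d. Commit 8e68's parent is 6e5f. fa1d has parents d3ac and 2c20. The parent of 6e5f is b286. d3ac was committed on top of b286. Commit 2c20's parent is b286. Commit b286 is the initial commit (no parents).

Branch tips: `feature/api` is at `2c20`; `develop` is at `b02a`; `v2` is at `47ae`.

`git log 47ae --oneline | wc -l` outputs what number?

Walking parent pointers from 47ae: reachable set = {0f1f, 29c4, 2c20, 41cc, 47ae, b286, d3ac, f61d, fa1d}.
That is 9 commits.

9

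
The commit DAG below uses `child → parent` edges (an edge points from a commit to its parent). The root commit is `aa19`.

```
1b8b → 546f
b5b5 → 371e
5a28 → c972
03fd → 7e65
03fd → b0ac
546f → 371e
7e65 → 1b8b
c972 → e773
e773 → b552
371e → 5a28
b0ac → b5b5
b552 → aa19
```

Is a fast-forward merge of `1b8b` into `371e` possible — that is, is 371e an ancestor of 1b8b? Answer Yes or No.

Yes

A fast-forward from 371e to 1b8b is possible iff 371e is an ancestor of 1b8b.
Ancestors of 1b8b: {1b8b, 371e, 546f, 5a28, aa19, b552, c972, e773}.
371e is among them, so fast-forward is possible.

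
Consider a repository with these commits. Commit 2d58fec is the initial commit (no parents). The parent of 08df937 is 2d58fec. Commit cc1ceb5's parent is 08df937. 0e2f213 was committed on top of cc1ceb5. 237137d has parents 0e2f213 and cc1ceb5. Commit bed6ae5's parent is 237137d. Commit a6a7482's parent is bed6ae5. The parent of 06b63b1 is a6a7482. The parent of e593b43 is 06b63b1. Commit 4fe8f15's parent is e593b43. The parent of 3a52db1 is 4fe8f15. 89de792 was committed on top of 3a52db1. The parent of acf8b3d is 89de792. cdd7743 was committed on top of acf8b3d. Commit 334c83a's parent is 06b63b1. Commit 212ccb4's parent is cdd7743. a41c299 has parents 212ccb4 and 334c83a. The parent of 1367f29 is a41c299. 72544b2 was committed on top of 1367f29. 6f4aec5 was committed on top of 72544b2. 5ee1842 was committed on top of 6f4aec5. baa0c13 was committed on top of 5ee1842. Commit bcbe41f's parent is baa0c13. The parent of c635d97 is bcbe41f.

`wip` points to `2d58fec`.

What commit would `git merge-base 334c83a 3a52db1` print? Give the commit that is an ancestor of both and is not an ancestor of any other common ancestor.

Ancestors of 334c83a: {06b63b1, 08df937, 0e2f213, 237137d, 2d58fec, 334c83a, a6a7482, bed6ae5, cc1ceb5}.
Ancestors of 3a52db1: {06b63b1, 08df937, 0e2f213, 237137d, 2d58fec, 3a52db1, 4fe8f15, a6a7482, bed6ae5, cc1ceb5, e593b43}.
Common ancestors: {06b63b1, 08df937, 0e2f213, 237137d, 2d58fec, a6a7482, bed6ae5, cc1ceb5}.
Among these, 06b63b1 is not an ancestor of any other common ancestor — it is the merge base.

06b63b1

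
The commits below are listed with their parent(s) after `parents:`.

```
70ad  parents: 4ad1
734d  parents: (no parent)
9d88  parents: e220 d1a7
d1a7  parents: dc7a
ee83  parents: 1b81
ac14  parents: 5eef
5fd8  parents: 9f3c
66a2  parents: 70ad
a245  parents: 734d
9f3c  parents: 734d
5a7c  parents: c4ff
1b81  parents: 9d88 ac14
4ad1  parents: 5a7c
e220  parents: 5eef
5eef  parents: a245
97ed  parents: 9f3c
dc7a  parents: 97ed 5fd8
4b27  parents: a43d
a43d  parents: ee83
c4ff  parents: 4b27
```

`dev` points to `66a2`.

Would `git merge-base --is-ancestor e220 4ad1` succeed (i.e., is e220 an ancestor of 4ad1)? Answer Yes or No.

Yes

Ancestors of 4ad1 (commits reachable by following parents): {1b81, 4ad1, 4b27, 5a7c, 5eef, 5fd8, 734d, 97ed, 9d88, 9f3c, a245, a43d, ac14, c4ff, d1a7, dc7a, e220, ee83}.
e220 is in that set, so it is an ancestor of 4ad1.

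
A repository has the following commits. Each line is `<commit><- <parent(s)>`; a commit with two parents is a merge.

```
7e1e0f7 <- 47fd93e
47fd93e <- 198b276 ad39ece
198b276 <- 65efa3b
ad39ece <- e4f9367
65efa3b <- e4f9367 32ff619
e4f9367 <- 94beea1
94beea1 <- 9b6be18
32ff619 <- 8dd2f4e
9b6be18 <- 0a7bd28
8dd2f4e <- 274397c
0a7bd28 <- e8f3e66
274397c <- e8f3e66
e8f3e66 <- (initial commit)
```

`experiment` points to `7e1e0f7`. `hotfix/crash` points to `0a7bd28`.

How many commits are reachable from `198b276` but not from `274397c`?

Reachable from 198b276: {0a7bd28, 198b276, 274397c, 32ff619, 65efa3b, 8dd2f4e, 94beea1, 9b6be18, e4f9367, e8f3e66}.
Reachable from 274397c: {274397c, e8f3e66}.
In 198b276's history but not 274397c's: {0a7bd28, 198b276, 32ff619, 65efa3b, 8dd2f4e, 94beea1, 9b6be18, e4f9367} — 8 commits.

8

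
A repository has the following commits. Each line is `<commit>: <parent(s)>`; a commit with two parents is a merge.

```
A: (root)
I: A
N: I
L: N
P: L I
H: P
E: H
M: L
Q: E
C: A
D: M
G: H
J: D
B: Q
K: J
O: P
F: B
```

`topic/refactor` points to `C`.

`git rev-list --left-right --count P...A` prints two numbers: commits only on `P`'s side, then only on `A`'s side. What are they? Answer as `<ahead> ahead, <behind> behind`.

Reachable from P: {A, I, L, N, P}.
Reachable from A: {A}.
Only in P's history (ahead): {I, L, N, P} — 4.
Only in A's history (behind): {} — 0.

4 ahead, 0 behind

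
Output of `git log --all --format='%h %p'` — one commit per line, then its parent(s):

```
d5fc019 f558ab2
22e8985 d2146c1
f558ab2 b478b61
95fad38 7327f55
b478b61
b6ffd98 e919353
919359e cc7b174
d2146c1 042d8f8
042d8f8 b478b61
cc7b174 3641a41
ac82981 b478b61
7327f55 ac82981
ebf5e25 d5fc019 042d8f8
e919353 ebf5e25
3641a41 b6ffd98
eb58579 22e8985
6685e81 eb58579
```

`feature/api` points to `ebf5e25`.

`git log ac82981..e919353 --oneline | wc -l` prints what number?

5

Reachable from e919353: {042d8f8, b478b61, d5fc019, e919353, ebf5e25, f558ab2}.
Reachable from ac82981: {ac82981, b478b61}.
In e919353's history but not ac82981's: {042d8f8, d5fc019, e919353, ebf5e25, f558ab2} — 5 commits.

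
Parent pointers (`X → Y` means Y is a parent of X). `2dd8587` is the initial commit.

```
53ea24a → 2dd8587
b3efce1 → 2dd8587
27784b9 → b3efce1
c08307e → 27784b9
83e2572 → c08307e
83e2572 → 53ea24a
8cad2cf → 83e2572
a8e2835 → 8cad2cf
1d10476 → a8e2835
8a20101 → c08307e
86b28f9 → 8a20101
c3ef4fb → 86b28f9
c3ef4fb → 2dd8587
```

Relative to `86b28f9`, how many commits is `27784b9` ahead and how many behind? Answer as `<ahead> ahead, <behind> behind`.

Reachable from 27784b9: {27784b9, 2dd8587, b3efce1}.
Reachable from 86b28f9: {27784b9, 2dd8587, 86b28f9, 8a20101, b3efce1, c08307e}.
Only in 27784b9's history (ahead): {} — 0.
Only in 86b28f9's history (behind): {86b28f9, 8a20101, c08307e} — 3.

0 ahead, 3 behind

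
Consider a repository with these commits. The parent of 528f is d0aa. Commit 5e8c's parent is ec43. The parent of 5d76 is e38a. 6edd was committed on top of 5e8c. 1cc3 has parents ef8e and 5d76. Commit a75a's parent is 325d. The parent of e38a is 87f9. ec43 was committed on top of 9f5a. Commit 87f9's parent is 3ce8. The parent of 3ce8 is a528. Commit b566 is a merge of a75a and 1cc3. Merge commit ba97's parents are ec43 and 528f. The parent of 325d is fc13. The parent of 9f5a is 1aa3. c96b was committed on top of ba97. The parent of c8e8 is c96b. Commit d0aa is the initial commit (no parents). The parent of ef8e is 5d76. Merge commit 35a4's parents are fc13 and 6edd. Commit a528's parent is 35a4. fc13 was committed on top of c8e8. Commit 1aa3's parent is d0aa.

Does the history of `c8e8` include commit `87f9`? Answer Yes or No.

Ancestors of c8e8: {1aa3, 528f, 9f5a, ba97, c8e8, c96b, d0aa, ec43}.
87f9 is not in that set, so it is not an ancestor of c8e8.

No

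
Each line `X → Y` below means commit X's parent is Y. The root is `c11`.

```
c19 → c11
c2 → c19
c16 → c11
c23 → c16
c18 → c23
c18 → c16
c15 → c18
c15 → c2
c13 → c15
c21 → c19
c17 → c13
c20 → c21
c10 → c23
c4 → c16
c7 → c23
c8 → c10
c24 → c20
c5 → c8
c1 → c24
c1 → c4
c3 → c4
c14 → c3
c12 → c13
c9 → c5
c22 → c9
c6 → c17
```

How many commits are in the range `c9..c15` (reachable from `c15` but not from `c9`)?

4

Reachable from c15: {c11, c15, c16, c18, c19, c2, c23}.
Reachable from c9: {c10, c11, c16, c23, c5, c8, c9}.
In c15's history but not c9's: {c15, c18, c19, c2} — 4 commits.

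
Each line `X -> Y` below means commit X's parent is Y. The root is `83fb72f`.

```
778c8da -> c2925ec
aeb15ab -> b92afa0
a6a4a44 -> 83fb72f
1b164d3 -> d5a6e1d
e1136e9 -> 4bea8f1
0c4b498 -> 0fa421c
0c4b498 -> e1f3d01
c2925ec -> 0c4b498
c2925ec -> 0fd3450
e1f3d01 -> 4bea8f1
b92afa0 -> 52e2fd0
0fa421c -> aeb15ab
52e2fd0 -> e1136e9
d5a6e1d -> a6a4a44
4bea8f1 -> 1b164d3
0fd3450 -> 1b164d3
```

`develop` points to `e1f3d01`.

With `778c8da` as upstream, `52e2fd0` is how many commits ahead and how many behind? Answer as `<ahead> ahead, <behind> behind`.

Reachable from 52e2fd0: {1b164d3, 4bea8f1, 52e2fd0, 83fb72f, a6a4a44, d5a6e1d, e1136e9}.
Reachable from 778c8da: {0c4b498, 0fa421c, 0fd3450, 1b164d3, 4bea8f1, 52e2fd0, 778c8da, 83fb72f, a6a4a44, aeb15ab, b92afa0, c2925ec, d5a6e1d, e1136e9, e1f3d01}.
Only in 52e2fd0's history (ahead): {} — 0.
Only in 778c8da's history (behind): {0c4b498, 0fa421c, 0fd3450, 778c8da, aeb15ab, b92afa0, c2925ec, e1f3d01} — 8.

0 ahead, 8 behind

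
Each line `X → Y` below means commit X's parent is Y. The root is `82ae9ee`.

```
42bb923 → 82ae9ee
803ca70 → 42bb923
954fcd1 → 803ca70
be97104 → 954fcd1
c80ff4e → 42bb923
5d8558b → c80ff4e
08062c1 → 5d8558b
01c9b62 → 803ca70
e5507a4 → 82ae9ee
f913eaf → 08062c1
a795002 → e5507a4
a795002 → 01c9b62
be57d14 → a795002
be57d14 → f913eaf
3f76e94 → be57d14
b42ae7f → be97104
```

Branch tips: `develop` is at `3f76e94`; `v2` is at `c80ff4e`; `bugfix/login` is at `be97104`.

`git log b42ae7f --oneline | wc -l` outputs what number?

Walking parent pointers from b42ae7f: reachable set = {42bb923, 803ca70, 82ae9ee, 954fcd1, b42ae7f, be97104}.
That is 6 commits.

6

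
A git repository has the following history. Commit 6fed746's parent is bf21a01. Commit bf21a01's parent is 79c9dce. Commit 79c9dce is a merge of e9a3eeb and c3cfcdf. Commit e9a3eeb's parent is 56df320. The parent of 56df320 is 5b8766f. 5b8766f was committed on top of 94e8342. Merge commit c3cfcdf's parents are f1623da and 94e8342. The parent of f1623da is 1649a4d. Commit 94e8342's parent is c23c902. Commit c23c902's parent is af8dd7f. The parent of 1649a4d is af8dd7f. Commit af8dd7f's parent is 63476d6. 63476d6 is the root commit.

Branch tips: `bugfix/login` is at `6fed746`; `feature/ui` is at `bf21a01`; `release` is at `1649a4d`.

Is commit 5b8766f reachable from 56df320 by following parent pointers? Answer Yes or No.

Yes

Ancestors of 56df320 (commits reachable by following parents): {56df320, 5b8766f, 63476d6, 94e8342, af8dd7f, c23c902}.
5b8766f is in that set, so it is an ancestor of 56df320.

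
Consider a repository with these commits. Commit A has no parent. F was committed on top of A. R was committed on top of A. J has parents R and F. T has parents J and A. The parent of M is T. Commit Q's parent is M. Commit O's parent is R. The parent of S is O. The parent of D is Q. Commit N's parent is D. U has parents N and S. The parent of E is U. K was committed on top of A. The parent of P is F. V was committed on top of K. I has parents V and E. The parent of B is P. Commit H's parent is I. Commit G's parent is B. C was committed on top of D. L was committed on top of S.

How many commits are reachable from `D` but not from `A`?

7

Reachable from D: {A, D, F, J, M, Q, R, T}.
Reachable from A: {A}.
In D's history but not A's: {D, F, J, M, Q, R, T} — 7 commits.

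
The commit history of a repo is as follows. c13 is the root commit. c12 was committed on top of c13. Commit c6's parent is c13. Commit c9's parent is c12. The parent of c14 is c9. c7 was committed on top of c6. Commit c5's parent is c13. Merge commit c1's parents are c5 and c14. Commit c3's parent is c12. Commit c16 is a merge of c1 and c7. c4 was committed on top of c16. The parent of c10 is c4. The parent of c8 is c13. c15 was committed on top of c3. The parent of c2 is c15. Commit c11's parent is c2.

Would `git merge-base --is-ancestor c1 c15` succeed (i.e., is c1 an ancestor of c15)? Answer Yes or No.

Ancestors of c15: {c12, c13, c15, c3}.
c1 is not in that set, so it is not an ancestor of c15.

No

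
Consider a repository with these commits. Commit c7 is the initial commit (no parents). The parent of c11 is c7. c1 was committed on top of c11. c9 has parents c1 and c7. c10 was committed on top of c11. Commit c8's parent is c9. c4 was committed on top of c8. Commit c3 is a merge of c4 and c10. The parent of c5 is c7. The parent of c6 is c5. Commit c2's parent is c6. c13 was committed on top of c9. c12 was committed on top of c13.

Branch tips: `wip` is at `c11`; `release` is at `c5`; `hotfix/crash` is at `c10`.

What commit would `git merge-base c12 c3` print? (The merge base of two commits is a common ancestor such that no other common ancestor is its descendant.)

Ancestors of c12: {c1, c11, c12, c13, c7, c9}.
Ancestors of c3: {c1, c10, c11, c3, c4, c7, c8, c9}.
Common ancestors: {c1, c11, c7, c9}.
Among these, c9 is not an ancestor of any other common ancestor — it is the merge base.

c9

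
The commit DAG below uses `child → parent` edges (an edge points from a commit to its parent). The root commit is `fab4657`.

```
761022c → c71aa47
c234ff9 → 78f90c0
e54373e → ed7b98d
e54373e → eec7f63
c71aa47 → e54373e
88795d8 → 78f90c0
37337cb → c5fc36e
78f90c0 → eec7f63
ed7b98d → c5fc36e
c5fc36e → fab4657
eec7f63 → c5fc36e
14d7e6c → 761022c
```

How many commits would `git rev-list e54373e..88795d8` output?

2

Reachable from 88795d8: {78f90c0, 88795d8, c5fc36e, eec7f63, fab4657}.
Reachable from e54373e: {c5fc36e, e54373e, ed7b98d, eec7f63, fab4657}.
In 88795d8's history but not e54373e's: {78f90c0, 88795d8} — 2 commits.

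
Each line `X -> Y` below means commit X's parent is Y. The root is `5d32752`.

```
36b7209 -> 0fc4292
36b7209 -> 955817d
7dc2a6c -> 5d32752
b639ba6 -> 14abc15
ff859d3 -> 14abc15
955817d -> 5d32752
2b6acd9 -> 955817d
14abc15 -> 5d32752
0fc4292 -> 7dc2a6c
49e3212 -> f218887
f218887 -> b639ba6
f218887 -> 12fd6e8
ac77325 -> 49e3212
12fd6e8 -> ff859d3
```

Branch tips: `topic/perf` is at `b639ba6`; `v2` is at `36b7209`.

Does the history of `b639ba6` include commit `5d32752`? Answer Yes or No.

Ancestors of b639ba6 (commits reachable by following parents): {14abc15, 5d32752, b639ba6}.
5d32752 is in that set, so it is an ancestor of b639ba6.

Yes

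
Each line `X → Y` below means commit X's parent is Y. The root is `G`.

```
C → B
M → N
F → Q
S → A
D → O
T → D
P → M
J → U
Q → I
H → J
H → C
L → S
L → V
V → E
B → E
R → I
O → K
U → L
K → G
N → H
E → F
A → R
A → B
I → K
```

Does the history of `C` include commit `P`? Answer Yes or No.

No

Ancestors of C: {B, C, E, F, G, I, K, Q}.
P is not in that set, so it is not an ancestor of C.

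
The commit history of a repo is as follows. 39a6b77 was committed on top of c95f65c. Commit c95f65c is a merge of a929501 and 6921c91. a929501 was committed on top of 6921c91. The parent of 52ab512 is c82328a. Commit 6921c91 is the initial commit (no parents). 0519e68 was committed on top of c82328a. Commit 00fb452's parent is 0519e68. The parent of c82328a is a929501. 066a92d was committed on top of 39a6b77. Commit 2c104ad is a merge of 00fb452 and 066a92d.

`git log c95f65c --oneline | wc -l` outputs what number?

3

Walking parent pointers from c95f65c: reachable set = {6921c91, a929501, c95f65c}.
That is 3 commits.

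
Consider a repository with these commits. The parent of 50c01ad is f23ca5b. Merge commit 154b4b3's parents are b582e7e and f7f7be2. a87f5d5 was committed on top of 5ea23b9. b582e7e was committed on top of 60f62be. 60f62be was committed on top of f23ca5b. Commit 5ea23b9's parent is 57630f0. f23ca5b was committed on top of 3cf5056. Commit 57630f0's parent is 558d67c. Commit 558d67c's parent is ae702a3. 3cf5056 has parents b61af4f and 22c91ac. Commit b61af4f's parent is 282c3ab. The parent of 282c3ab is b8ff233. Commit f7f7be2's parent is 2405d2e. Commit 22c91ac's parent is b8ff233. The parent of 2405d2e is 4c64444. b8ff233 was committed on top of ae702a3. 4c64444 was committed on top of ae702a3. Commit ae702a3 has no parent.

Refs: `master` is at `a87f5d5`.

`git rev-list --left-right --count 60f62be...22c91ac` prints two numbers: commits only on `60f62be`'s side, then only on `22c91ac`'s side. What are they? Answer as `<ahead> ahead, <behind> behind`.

Reachable from 60f62be: {22c91ac, 282c3ab, 3cf5056, 60f62be, ae702a3, b61af4f, b8ff233, f23ca5b}.
Reachable from 22c91ac: {22c91ac, ae702a3, b8ff233}.
Only in 60f62be's history (ahead): {282c3ab, 3cf5056, 60f62be, b61af4f, f23ca5b} — 5.
Only in 22c91ac's history (behind): {} — 0.

5 ahead, 0 behind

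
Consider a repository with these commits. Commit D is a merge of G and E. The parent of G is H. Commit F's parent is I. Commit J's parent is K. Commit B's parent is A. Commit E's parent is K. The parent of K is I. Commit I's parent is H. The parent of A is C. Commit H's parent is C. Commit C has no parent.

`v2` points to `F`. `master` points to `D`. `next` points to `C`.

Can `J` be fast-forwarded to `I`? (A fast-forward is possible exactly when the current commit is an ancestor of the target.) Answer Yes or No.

No

A fast-forward from J to I is possible iff J is an ancestor of I.
Ancestors of I: {C, H, I}.
J is not among them, so fast-forward is not possible.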